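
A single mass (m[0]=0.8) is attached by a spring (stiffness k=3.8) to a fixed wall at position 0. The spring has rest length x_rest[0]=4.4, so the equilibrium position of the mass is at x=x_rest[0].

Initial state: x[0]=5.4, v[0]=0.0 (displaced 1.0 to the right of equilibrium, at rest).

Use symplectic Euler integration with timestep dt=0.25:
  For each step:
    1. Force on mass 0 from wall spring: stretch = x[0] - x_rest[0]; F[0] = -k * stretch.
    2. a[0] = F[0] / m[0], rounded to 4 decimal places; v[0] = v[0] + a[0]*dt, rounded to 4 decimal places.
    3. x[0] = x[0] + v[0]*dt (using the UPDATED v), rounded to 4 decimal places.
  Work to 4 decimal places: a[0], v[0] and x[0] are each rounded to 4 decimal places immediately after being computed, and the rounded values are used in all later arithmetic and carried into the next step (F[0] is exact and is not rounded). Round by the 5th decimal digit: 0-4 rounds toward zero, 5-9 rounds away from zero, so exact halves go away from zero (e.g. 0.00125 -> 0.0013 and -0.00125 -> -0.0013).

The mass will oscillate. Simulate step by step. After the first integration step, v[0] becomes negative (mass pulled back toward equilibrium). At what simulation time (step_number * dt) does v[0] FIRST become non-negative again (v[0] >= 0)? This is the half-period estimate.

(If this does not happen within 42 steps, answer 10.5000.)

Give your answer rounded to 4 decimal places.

Answer: 1.5000

Derivation:
Step 0: x=[5.4000] v=[0.0000]
Step 1: x=[5.1031] v=[-1.1875]
Step 2: x=[4.5975] v=[-2.0224]
Step 3: x=[4.0333] v=[-2.2569]
Step 4: x=[3.5779] v=[-1.8215]
Step 5: x=[3.3666] v=[-0.8453]
Step 6: x=[3.4621] v=[0.3819]
First v>=0 after going negative at step 6, time=1.5000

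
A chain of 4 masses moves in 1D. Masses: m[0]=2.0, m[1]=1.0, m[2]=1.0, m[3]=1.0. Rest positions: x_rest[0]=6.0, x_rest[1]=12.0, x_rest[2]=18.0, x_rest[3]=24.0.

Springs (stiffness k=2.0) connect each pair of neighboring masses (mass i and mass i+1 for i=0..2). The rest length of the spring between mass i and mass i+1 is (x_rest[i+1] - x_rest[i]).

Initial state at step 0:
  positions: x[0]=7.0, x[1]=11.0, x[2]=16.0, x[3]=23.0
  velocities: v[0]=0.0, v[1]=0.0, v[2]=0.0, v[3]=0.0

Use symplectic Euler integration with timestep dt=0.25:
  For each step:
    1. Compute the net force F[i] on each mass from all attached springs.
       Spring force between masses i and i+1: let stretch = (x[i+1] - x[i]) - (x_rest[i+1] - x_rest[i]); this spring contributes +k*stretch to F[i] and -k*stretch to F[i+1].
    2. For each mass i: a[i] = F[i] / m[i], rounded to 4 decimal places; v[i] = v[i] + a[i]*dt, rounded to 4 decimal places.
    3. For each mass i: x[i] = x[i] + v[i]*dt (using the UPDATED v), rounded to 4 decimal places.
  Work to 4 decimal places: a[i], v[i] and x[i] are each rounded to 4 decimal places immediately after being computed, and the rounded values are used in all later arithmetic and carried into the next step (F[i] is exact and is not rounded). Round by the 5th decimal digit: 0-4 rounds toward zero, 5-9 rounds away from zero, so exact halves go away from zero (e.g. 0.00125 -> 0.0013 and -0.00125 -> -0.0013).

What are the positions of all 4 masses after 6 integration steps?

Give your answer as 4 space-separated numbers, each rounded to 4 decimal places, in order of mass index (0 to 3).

Step 0: x=[7.0000 11.0000 16.0000 23.0000] v=[0.0000 0.0000 0.0000 0.0000]
Step 1: x=[6.8750 11.1250 16.2500 22.8750] v=[-0.5000 0.5000 1.0000 -0.5000]
Step 2: x=[6.6406 11.3594 16.6875 22.6719] v=[-0.9375 0.9375 1.7500 -0.8125]
Step 3: x=[6.3262 11.6700 17.2071 22.4707] v=[-1.2578 1.2422 2.0782 -0.8047]
Step 4: x=[5.9707 12.0047 17.6925 22.3616] v=[-1.4219 1.3389 1.9415 -0.4365]
Step 5: x=[5.6174 12.2962 18.0506 22.4189] v=[-1.4134 1.1658 1.4322 0.2290]
Step 6: x=[5.3065 12.4721 18.2354 22.6801] v=[-1.2437 0.7036 0.7392 1.0449]

Answer: 5.3065 12.4721 18.2354 22.6801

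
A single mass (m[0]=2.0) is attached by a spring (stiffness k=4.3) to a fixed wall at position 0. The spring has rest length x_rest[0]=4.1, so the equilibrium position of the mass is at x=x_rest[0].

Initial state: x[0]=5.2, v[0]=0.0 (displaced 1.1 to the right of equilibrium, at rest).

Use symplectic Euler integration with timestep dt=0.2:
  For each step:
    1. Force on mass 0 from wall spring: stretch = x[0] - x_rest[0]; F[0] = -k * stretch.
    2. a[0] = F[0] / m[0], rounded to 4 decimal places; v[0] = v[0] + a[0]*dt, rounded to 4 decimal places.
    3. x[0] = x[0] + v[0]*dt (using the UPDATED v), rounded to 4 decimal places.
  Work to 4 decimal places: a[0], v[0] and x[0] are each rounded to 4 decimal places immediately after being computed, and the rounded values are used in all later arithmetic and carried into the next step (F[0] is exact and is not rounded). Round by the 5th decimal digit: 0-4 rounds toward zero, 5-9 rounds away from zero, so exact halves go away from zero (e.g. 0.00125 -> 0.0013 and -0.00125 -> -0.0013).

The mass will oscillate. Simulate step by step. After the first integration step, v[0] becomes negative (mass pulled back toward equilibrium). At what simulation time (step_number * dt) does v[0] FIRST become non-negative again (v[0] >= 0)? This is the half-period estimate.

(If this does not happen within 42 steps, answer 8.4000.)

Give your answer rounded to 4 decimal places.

Step 0: x=[5.2000] v=[0.0000]
Step 1: x=[5.1054] v=[-0.4730]
Step 2: x=[4.9243] v=[-0.9053]
Step 3: x=[4.6724] v=[-1.2597]
Step 4: x=[4.3712] v=[-1.5058]
Step 5: x=[4.0467] v=[-1.6224]
Step 6: x=[3.7268] v=[-1.5995]
Step 7: x=[3.4390] v=[-1.4390]
Step 8: x=[3.2080] v=[-1.1548]
Step 9: x=[3.0538] v=[-0.7712]
Step 10: x=[2.9895] v=[-0.3213]
Step 11: x=[3.0207] v=[0.1562]
First v>=0 after going negative at step 11, time=2.2000

Answer: 2.2000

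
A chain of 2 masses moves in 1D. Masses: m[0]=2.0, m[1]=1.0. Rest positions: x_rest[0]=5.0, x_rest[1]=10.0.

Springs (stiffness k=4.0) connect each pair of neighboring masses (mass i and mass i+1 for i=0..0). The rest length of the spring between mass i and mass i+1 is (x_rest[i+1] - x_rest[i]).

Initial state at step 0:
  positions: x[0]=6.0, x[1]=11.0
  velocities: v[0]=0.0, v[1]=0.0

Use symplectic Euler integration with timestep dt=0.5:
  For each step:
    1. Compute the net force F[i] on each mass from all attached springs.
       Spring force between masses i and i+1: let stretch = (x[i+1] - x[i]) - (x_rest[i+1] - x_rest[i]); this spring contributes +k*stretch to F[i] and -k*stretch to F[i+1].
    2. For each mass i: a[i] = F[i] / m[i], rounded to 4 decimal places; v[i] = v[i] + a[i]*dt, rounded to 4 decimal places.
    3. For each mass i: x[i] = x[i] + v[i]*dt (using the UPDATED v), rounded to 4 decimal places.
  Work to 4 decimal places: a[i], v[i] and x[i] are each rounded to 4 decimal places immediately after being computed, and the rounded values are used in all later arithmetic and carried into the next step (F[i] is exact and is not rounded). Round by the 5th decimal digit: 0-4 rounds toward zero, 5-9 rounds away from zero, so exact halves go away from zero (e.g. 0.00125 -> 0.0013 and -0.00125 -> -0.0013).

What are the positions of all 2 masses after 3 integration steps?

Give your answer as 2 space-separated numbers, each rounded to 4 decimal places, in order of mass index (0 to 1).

Answer: 6.0000 11.0000

Derivation:
Step 0: x=[6.0000 11.0000] v=[0.0000 0.0000]
Step 1: x=[6.0000 11.0000] v=[0.0000 0.0000]
Step 2: x=[6.0000 11.0000] v=[0.0000 0.0000]
Step 3: x=[6.0000 11.0000] v=[0.0000 0.0000]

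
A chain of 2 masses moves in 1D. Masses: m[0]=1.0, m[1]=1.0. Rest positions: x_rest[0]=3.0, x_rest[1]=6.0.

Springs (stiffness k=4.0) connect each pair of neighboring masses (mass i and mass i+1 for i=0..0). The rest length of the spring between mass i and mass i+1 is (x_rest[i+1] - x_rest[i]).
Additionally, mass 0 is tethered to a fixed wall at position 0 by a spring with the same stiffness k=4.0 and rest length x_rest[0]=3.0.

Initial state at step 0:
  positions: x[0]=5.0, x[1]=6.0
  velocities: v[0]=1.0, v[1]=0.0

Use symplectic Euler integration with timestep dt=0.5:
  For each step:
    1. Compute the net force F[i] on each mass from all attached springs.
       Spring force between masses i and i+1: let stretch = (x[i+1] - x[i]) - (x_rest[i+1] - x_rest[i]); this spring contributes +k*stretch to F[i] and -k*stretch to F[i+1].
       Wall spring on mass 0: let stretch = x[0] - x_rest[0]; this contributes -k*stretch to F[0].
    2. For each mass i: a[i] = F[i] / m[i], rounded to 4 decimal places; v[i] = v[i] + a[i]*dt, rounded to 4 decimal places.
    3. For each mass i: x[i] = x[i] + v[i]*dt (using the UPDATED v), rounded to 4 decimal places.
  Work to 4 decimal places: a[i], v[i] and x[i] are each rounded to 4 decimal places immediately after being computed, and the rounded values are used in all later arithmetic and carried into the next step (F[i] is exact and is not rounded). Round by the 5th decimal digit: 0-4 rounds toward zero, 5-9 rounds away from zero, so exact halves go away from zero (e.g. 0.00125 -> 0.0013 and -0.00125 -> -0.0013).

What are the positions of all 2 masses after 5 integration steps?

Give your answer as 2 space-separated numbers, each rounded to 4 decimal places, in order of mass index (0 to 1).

Step 0: x=[5.0000 6.0000] v=[1.0000 0.0000]
Step 1: x=[1.5000 8.0000] v=[-7.0000 4.0000]
Step 2: x=[3.0000 6.5000] v=[3.0000 -3.0000]
Step 3: x=[5.0000 4.5000] v=[4.0000 -4.0000]
Step 4: x=[1.5000 6.0000] v=[-7.0000 3.0000]
Step 5: x=[1.0000 6.0000] v=[-1.0000 0.0000]

Answer: 1.0000 6.0000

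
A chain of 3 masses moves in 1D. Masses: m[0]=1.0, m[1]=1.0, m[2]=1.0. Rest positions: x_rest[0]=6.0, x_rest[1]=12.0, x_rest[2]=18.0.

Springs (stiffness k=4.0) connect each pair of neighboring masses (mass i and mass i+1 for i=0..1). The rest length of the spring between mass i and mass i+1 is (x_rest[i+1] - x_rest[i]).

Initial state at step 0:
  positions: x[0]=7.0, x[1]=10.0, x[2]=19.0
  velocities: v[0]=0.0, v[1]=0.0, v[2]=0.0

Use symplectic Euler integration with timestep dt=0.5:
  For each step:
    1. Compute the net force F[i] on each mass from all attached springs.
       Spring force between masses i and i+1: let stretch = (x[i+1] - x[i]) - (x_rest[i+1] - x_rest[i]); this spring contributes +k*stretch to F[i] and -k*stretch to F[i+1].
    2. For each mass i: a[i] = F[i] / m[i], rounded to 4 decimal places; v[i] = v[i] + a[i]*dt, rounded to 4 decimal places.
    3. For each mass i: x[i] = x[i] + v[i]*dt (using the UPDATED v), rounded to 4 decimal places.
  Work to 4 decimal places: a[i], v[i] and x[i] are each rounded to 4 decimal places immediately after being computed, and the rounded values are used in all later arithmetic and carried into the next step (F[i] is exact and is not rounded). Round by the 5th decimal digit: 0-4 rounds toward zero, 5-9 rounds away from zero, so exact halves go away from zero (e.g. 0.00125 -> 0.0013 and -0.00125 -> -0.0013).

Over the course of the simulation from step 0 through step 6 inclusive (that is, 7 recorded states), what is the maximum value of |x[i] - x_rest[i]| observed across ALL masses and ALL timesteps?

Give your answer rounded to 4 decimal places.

Answer: 4.0000

Derivation:
Step 0: x=[7.0000 10.0000 19.0000] v=[0.0000 0.0000 0.0000]
Step 1: x=[4.0000 16.0000 16.0000] v=[-6.0000 12.0000 -6.0000]
Step 2: x=[7.0000 10.0000 19.0000] v=[6.0000 -12.0000 6.0000]
Step 3: x=[7.0000 10.0000 19.0000] v=[0.0000 0.0000 0.0000]
Step 4: x=[4.0000 16.0000 16.0000] v=[-6.0000 12.0000 -6.0000]
Step 5: x=[7.0000 10.0000 19.0000] v=[6.0000 -12.0000 6.0000]
Step 6: x=[7.0000 10.0000 19.0000] v=[0.0000 0.0000 0.0000]
Max displacement = 4.0000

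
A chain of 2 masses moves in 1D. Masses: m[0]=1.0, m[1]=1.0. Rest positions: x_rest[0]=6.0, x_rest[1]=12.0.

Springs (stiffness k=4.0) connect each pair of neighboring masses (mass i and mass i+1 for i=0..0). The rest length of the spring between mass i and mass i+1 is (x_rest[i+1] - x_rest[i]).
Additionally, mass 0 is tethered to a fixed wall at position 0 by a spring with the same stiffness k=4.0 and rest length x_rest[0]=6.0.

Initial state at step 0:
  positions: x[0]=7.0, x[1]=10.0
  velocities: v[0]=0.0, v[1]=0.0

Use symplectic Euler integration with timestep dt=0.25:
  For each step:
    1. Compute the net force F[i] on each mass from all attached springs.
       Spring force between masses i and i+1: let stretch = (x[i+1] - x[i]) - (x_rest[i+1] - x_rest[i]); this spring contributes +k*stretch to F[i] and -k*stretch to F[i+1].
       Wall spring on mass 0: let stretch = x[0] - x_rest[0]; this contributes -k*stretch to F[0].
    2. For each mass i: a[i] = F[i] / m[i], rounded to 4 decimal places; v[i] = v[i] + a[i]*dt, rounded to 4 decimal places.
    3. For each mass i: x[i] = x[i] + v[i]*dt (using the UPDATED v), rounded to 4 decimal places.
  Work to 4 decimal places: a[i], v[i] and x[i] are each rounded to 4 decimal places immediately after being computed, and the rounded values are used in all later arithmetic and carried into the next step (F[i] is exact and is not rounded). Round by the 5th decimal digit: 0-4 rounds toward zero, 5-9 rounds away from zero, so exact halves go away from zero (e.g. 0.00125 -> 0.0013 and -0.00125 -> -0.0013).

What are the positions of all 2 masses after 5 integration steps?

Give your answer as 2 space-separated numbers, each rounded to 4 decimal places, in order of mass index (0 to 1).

Step 0: x=[7.0000 10.0000] v=[0.0000 0.0000]
Step 1: x=[6.0000 10.7500] v=[-4.0000 3.0000]
Step 2: x=[4.6875 11.8125] v=[-5.2500 4.2500]
Step 3: x=[3.9844 12.5938] v=[-2.8125 3.1250]
Step 4: x=[4.4375 12.7227] v=[1.8125 0.5156]
Step 5: x=[5.8526 12.2803] v=[5.6602 -1.7696]

Answer: 5.8526 12.2803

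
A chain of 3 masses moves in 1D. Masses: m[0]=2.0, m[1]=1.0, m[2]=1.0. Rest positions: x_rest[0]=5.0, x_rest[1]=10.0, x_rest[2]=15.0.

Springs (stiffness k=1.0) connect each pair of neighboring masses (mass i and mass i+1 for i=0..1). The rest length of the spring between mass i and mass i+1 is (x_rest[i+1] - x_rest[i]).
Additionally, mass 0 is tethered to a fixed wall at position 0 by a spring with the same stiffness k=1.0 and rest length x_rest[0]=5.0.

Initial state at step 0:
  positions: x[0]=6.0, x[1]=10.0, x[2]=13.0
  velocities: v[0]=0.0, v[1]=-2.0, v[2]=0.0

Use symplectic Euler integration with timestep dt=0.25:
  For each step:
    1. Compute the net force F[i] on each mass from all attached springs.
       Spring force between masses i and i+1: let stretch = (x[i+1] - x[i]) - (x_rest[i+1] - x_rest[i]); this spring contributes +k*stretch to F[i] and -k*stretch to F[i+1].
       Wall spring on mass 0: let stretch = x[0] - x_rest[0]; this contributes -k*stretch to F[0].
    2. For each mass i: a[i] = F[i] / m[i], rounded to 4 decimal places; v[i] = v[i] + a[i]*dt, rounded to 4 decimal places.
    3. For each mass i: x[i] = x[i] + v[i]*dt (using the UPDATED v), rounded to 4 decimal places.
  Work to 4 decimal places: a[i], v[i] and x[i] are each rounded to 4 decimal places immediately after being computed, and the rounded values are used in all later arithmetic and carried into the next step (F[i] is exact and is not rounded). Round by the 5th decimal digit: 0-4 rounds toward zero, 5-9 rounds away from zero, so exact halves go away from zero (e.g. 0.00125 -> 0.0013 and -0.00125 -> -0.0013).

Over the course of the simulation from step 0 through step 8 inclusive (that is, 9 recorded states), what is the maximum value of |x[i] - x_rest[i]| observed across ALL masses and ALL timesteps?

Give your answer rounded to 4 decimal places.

Step 0: x=[6.0000 10.0000 13.0000] v=[0.0000 -2.0000 0.0000]
Step 1: x=[5.9375 9.4375 13.1250] v=[-0.2500 -2.2500 0.5000]
Step 2: x=[5.7988 8.8867 13.3320] v=[-0.5547 -2.2031 0.8281]
Step 3: x=[5.5754 8.4208 13.5737] v=[-0.8936 -1.8638 0.9668]
Step 4: x=[5.2667 8.0991 13.8059] v=[-1.2349 -1.2869 0.9286]
Step 5: x=[4.8819 7.9570 13.9939] v=[-1.5392 -0.5683 0.7519]
Step 6: x=[4.4406 8.0001 14.1171] v=[-1.7651 0.1722 0.4927]
Step 7: x=[3.9718 8.2030 14.1705] v=[-1.8753 0.8116 0.2135]
Step 8: x=[3.5111 8.5144 14.1634] v=[-1.8429 1.2457 -0.0284]
Max displacement = 2.0430

Answer: 2.0430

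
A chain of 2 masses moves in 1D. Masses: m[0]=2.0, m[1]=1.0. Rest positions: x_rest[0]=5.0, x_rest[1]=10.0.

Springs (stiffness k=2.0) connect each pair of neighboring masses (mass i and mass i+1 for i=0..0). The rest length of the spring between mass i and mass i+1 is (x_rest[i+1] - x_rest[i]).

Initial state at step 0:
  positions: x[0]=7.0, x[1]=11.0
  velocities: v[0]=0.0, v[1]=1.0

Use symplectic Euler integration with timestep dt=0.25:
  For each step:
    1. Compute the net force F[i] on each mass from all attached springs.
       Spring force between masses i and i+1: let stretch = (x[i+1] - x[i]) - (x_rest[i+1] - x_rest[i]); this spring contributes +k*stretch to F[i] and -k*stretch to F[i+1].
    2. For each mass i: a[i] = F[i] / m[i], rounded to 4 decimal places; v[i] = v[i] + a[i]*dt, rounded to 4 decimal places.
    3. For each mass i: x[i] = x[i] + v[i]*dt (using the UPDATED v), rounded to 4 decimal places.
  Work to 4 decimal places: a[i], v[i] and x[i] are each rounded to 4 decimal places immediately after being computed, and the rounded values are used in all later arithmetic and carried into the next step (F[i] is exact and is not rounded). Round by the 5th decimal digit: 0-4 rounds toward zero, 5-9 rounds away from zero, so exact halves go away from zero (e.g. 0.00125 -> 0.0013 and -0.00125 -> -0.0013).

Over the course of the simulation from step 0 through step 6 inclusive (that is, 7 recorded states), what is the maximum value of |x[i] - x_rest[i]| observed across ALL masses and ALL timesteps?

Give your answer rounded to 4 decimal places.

Step 0: x=[7.0000 11.0000] v=[0.0000 1.0000]
Step 1: x=[6.9375 11.3750] v=[-0.2500 1.5000]
Step 2: x=[6.8399 11.8203] v=[-0.3906 1.7813]
Step 3: x=[6.7410 12.2681] v=[-0.3955 1.7911]
Step 4: x=[6.6751 12.6500] v=[-0.2637 1.5276]
Step 5: x=[6.6701 12.9101] v=[-0.0200 1.0402]
Step 6: x=[6.7426 13.0152] v=[0.2900 0.4202]
Max displacement = 3.0152

Answer: 3.0152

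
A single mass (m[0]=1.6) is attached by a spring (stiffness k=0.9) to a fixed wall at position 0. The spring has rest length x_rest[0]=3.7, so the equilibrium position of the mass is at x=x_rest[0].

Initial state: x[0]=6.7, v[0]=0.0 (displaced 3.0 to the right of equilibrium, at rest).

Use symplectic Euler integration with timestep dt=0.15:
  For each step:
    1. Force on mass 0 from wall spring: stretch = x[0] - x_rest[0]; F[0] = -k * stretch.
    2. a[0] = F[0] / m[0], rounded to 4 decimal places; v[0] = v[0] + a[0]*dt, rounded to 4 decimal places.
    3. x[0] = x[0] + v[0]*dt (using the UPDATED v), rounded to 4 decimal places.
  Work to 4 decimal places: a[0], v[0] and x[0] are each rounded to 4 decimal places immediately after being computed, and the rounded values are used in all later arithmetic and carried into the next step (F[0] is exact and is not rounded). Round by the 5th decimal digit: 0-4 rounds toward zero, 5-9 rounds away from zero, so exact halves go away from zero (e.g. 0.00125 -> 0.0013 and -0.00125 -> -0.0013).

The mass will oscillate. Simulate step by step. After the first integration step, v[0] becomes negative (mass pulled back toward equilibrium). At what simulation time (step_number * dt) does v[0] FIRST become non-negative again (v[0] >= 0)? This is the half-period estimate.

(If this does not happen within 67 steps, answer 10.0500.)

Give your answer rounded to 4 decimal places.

Step 0: x=[6.7000] v=[0.0000]
Step 1: x=[6.6620] v=[-0.2531]
Step 2: x=[6.5866] v=[-0.5030]
Step 3: x=[6.4746] v=[-0.7466]
Step 4: x=[6.3275] v=[-0.9807]
Step 5: x=[6.1471] v=[-1.2024]
Step 6: x=[5.9358] v=[-1.4089]
Step 7: x=[5.6962] v=[-1.5975]
Step 8: x=[5.4313] v=[-1.7659]
Step 9: x=[5.1445] v=[-1.9120]
Step 10: x=[4.8394] v=[-2.0339]
Step 11: x=[4.5199] v=[-2.1300]
Step 12: x=[4.1900] v=[-2.1992]
Step 13: x=[3.8539] v=[-2.2405]
Step 14: x=[3.5159] v=[-2.2535]
Step 15: x=[3.1802] v=[-2.2380]
Step 16: x=[2.8511] v=[-2.1941]
Step 17: x=[2.5327] v=[-2.1225]
Step 18: x=[2.2291] v=[-2.0240]
Step 19: x=[1.9441] v=[-1.8999]
Step 20: x=[1.6813] v=[-1.7517]
Step 21: x=[1.4441] v=[-1.5814]
Step 22: x=[1.2354] v=[-1.3911]
Step 23: x=[1.0579] v=[-1.1832]
Step 24: x=[0.9139] v=[-0.9603]
Step 25: x=[0.8051] v=[-0.7252]
Step 26: x=[0.7330] v=[-0.4809]
Step 27: x=[0.6984] v=[-0.2306]
Step 28: x=[0.7018] v=[0.0227]
First v>=0 after going negative at step 28, time=4.2000

Answer: 4.2000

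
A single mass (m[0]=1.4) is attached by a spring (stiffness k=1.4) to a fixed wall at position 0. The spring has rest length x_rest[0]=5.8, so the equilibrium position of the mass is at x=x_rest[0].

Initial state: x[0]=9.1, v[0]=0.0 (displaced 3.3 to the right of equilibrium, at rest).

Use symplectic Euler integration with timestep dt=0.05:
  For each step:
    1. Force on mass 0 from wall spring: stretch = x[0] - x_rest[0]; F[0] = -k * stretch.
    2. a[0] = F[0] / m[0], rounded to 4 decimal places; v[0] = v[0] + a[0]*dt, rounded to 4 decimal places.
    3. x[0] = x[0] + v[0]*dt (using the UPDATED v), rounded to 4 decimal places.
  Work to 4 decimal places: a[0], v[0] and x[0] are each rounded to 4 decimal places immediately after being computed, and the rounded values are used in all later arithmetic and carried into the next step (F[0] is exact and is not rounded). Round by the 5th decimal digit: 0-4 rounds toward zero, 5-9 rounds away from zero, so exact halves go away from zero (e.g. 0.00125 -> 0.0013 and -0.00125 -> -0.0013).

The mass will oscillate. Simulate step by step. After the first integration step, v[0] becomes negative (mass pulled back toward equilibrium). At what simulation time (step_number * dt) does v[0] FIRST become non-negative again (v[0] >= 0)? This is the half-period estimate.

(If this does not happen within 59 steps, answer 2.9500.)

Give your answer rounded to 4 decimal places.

Step 0: x=[9.1000] v=[0.0000]
Step 1: x=[9.0918] v=[-0.1650]
Step 2: x=[9.0753] v=[-0.3296]
Step 3: x=[9.0506] v=[-0.4934]
Step 4: x=[9.0178] v=[-0.6559]
Step 5: x=[8.9770] v=[-0.8168]
Step 6: x=[8.9282] v=[-0.9757]
Step 7: x=[8.8716] v=[-1.1321]
Step 8: x=[8.8073] v=[-1.2857]
Step 9: x=[8.7355] v=[-1.4361]
Step 10: x=[8.6564] v=[-1.5829]
Step 11: x=[8.5701] v=[-1.7257]
Step 12: x=[8.4769] v=[-1.8642]
Step 13: x=[8.3770] v=[-1.9980]
Step 14: x=[8.2707] v=[-2.1269]
Step 15: x=[8.1582] v=[-2.2504]
Step 16: x=[8.0398] v=[-2.3683]
Step 17: x=[7.9158] v=[-2.4803]
Step 18: x=[7.7865] v=[-2.5861]
Step 19: x=[7.6522] v=[-2.6854]
Step 20: x=[7.5133] v=[-2.7780]
Step 21: x=[7.3701] v=[-2.8637]
Step 22: x=[7.2230] v=[-2.9422]
Step 23: x=[7.0723] v=[-3.0134]
Step 24: x=[6.9185] v=[-3.0770]
Step 25: x=[6.7619] v=[-3.1329]
Step 26: x=[6.6029] v=[-3.1810]
Step 27: x=[6.4418] v=[-3.2211]
Step 28: x=[6.2791] v=[-3.2532]
Step 29: x=[6.1152] v=[-3.2772]
Step 30: x=[5.9506] v=[-3.2930]
Step 31: x=[5.7856] v=[-3.3005]
Step 32: x=[5.6206] v=[-3.2998]
Step 33: x=[5.4561] v=[-3.2908]
Step 34: x=[5.2924] v=[-3.2736]
Step 35: x=[5.1300] v=[-3.2482]
Step 36: x=[4.9693] v=[-3.2147]
Step 37: x=[4.8106] v=[-3.1732]
Step 38: x=[4.6544] v=[-3.1237]
Step 39: x=[4.5011] v=[-3.0664]
Step 40: x=[4.3510] v=[-3.0015]
Step 41: x=[4.2045] v=[-2.9291]
Step 42: x=[4.0620] v=[-2.8493]
Step 43: x=[3.9239] v=[-2.7624]
Step 44: x=[3.7905] v=[-2.6686]
Step 45: x=[3.6621] v=[-2.5681]
Step 46: x=[3.5390] v=[-2.4612]
Step 47: x=[3.4216] v=[-2.3482]
Step 48: x=[3.3101] v=[-2.2293]
Step 49: x=[3.2049] v=[-2.1048]
Step 50: x=[3.1062] v=[-1.9750]
Step 51: x=[3.0142] v=[-1.8403]
Step 52: x=[2.9292] v=[-1.7010]
Step 53: x=[2.8513] v=[-1.5575]
Step 54: x=[2.7808] v=[-1.4101]
Step 55: x=[2.7178] v=[-1.2591]
Step 56: x=[2.6626] v=[-1.1050]
Step 57: x=[2.6152] v=[-0.9481]
Step 58: x=[2.5758] v=[-0.7889]
Step 59: x=[2.5444] v=[-0.6277]
v[0] did not become non-negative within 59 steps; using fallback time=2.9500

Answer: 2.9500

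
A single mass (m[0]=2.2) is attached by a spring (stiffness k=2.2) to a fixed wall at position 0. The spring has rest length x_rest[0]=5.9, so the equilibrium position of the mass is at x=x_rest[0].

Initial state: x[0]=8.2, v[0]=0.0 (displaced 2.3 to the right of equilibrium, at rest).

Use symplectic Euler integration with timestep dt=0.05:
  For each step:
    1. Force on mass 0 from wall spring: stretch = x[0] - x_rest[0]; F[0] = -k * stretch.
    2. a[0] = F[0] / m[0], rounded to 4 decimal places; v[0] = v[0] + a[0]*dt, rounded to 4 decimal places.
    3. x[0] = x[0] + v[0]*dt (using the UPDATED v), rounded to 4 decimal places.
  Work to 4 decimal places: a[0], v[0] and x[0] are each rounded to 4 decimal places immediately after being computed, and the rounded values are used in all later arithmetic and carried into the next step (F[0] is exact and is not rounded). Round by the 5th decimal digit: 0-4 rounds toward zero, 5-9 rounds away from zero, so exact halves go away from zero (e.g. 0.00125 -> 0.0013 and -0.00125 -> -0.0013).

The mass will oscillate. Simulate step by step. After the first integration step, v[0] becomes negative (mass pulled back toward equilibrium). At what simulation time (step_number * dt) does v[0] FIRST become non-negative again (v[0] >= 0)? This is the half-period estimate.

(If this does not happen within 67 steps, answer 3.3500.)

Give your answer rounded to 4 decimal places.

Answer: 3.1500

Derivation:
Step 0: x=[8.2000] v=[0.0000]
Step 1: x=[8.1943] v=[-0.1150]
Step 2: x=[8.1828] v=[-0.2297]
Step 3: x=[8.1656] v=[-0.3438]
Step 4: x=[8.1427] v=[-0.4571]
Step 5: x=[8.1142] v=[-0.5692]
Step 6: x=[8.0802] v=[-0.6799]
Step 7: x=[8.0408] v=[-0.7889]
Step 8: x=[7.9960] v=[-0.8959]
Step 9: x=[7.9460] v=[-1.0007]
Step 10: x=[7.8909] v=[-1.1030]
Step 11: x=[7.8308] v=[-1.2025]
Step 12: x=[7.7659] v=[-1.2990]
Step 13: x=[7.6963] v=[-1.3923]
Step 14: x=[7.6222] v=[-1.4821]
Step 15: x=[7.5438] v=[-1.5682]
Step 16: x=[7.4613] v=[-1.6504]
Step 17: x=[7.3749] v=[-1.7285]
Step 18: x=[7.2848] v=[-1.8022]
Step 19: x=[7.1912] v=[-1.8714]
Step 20: x=[7.0944] v=[-1.9360]
Step 21: x=[6.9946] v=[-1.9957]
Step 22: x=[6.8921] v=[-2.0504]
Step 23: x=[6.7871] v=[-2.1000]
Step 24: x=[6.6799] v=[-2.1444]
Step 25: x=[6.5707] v=[-2.1834]
Step 26: x=[6.4599] v=[-2.2169]
Step 27: x=[6.3477] v=[-2.2449]
Step 28: x=[6.2343] v=[-2.2673]
Step 29: x=[6.1201] v=[-2.2840]
Step 30: x=[6.0054] v=[-2.2950]
Step 31: x=[5.8904] v=[-2.3003]
Step 32: x=[5.7754] v=[-2.2998]
Step 33: x=[5.6607] v=[-2.2936]
Step 34: x=[5.5466] v=[-2.2816]
Step 35: x=[5.4334] v=[-2.2639]
Step 36: x=[5.3214] v=[-2.2406]
Step 37: x=[5.2108] v=[-2.2117]
Step 38: x=[5.1019] v=[-2.1772]
Step 39: x=[4.9950] v=[-2.1373]
Step 40: x=[4.8904] v=[-2.0921]
Step 41: x=[4.7883] v=[-2.0416]
Step 42: x=[4.6890] v=[-1.9860]
Step 43: x=[4.5927] v=[-1.9255]
Step 44: x=[4.4997] v=[-1.8601]
Step 45: x=[4.4102] v=[-1.7901]
Step 46: x=[4.3244] v=[-1.7156]
Step 47: x=[4.2426] v=[-1.6368]
Step 48: x=[4.1649] v=[-1.5539]
Step 49: x=[4.0915] v=[-1.4671]
Step 50: x=[4.0227] v=[-1.3767]
Step 51: x=[3.9586] v=[-1.2828]
Step 52: x=[3.8993] v=[-1.1857]
Step 53: x=[3.8450] v=[-1.0857]
Step 54: x=[3.7959] v=[-0.9830]
Step 55: x=[3.7520] v=[-0.8778]
Step 56: x=[3.7135] v=[-0.7704]
Step 57: x=[3.6804] v=[-0.6611]
Step 58: x=[3.6529] v=[-0.5501]
Step 59: x=[3.6310] v=[-0.4377]
Step 60: x=[3.6148] v=[-0.3243]
Step 61: x=[3.6043] v=[-0.2100]
Step 62: x=[3.5995] v=[-0.0952]
Step 63: x=[3.6005] v=[0.0198]
First v>=0 after going negative at step 63, time=3.1500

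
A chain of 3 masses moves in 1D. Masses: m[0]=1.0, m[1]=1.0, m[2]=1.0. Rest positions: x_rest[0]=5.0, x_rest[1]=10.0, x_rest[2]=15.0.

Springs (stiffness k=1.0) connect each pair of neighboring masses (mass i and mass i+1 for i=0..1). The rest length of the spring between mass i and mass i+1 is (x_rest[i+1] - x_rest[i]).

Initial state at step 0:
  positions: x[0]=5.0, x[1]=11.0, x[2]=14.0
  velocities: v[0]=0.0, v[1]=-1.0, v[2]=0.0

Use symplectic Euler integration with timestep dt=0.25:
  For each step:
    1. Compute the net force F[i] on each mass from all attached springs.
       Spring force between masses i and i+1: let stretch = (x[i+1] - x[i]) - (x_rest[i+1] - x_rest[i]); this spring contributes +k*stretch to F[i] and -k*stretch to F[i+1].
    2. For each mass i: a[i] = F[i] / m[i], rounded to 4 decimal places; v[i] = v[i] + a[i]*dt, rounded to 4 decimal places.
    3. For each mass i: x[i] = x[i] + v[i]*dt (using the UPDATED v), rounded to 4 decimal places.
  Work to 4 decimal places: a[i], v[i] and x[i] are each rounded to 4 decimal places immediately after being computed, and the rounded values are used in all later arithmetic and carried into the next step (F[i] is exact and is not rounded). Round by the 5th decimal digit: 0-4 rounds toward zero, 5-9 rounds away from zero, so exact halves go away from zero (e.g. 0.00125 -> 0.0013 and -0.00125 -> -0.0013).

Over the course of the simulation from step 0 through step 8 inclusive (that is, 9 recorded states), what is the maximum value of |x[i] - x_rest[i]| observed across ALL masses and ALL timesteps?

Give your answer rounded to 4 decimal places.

Step 0: x=[5.0000 11.0000 14.0000] v=[0.0000 -1.0000 0.0000]
Step 1: x=[5.0625 10.5625 14.1250] v=[0.2500 -1.7500 0.5000]
Step 2: x=[5.1563 10.0039 14.3399] v=[0.3750 -2.2344 0.8594]
Step 3: x=[5.2405 9.4133 14.5963] v=[0.3369 -2.3623 1.0254]
Step 4: x=[5.2730 8.8859 14.8412] v=[0.1301 -2.1098 0.9797]
Step 5: x=[5.2188 8.5049 15.0264] v=[-0.2167 -1.5242 0.7409]
Step 6: x=[5.0575 8.3261 15.1165] v=[-0.6452 -0.7154 0.3605]
Step 7: x=[4.7880 8.3674 15.0947] v=[-1.0781 0.1651 -0.0871]
Step 8: x=[4.4297 8.6054 14.9650] v=[-1.4333 0.9521 -0.5189]
Max displacement = 1.6739

Answer: 1.6739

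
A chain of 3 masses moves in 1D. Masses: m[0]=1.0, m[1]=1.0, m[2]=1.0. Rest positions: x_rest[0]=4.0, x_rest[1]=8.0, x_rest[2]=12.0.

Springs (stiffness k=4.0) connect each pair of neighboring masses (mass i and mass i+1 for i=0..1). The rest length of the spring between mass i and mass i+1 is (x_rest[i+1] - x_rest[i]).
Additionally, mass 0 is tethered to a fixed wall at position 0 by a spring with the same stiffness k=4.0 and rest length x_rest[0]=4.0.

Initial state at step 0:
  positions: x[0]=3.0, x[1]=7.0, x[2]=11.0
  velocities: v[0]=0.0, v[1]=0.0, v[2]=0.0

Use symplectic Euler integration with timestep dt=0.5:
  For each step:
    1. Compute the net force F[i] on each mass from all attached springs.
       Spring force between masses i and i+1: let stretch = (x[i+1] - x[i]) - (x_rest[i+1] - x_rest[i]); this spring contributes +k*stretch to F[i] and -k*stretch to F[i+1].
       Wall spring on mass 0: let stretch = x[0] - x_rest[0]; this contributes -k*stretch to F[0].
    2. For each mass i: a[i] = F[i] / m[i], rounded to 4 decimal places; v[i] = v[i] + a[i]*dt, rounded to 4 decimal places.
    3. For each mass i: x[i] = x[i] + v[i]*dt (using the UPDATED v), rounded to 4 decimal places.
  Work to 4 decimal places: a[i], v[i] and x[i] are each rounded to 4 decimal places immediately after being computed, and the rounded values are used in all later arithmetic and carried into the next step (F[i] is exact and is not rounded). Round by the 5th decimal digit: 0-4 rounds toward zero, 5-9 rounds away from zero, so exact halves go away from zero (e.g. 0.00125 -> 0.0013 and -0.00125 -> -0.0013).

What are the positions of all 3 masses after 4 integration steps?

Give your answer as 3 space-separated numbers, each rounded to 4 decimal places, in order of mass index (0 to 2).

Step 0: x=[3.0000 7.0000 11.0000] v=[0.0000 0.0000 0.0000]
Step 1: x=[4.0000 7.0000 11.0000] v=[2.0000 0.0000 0.0000]
Step 2: x=[4.0000 8.0000 11.0000] v=[0.0000 2.0000 0.0000]
Step 3: x=[4.0000 8.0000 12.0000] v=[0.0000 0.0000 2.0000]
Step 4: x=[4.0000 8.0000 13.0000] v=[0.0000 0.0000 2.0000]

Answer: 4.0000 8.0000 13.0000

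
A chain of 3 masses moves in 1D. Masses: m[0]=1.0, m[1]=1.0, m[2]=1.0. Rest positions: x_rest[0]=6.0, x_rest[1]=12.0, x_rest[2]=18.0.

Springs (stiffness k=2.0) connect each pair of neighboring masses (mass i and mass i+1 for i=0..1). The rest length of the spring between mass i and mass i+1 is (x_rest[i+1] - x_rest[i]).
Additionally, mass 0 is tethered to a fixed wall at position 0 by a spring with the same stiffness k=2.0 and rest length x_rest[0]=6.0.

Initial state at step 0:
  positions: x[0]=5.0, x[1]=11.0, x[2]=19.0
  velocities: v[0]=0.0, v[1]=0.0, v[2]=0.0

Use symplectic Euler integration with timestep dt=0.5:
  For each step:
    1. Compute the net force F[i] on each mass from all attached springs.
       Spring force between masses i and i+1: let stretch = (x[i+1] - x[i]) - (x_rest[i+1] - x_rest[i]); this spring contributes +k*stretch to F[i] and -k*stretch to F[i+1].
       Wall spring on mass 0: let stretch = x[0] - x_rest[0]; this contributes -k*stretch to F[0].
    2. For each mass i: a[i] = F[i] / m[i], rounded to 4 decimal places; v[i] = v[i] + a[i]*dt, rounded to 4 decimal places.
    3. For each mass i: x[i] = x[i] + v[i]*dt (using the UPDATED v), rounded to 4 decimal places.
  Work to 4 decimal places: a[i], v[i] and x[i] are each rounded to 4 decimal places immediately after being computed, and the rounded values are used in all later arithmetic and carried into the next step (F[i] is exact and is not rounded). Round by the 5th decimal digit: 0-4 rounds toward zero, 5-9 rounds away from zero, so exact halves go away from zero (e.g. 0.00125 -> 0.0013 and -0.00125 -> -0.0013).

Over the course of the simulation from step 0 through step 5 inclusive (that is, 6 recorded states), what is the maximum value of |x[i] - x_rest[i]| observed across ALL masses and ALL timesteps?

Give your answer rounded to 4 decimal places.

Step 0: x=[5.0000 11.0000 19.0000] v=[0.0000 0.0000 0.0000]
Step 1: x=[5.5000 12.0000 18.0000] v=[1.0000 2.0000 -2.0000]
Step 2: x=[6.5000 12.7500 17.0000] v=[2.0000 1.5000 -2.0000]
Step 3: x=[7.3750 12.5000 16.8750] v=[1.7500 -0.5000 -0.2500]
Step 4: x=[7.1250 11.8750 17.5625] v=[-0.5000 -1.2500 1.3750]
Step 5: x=[5.6875 11.7188 18.4063] v=[-2.8750 -0.3125 1.6875]
Max displacement = 1.3750

Answer: 1.3750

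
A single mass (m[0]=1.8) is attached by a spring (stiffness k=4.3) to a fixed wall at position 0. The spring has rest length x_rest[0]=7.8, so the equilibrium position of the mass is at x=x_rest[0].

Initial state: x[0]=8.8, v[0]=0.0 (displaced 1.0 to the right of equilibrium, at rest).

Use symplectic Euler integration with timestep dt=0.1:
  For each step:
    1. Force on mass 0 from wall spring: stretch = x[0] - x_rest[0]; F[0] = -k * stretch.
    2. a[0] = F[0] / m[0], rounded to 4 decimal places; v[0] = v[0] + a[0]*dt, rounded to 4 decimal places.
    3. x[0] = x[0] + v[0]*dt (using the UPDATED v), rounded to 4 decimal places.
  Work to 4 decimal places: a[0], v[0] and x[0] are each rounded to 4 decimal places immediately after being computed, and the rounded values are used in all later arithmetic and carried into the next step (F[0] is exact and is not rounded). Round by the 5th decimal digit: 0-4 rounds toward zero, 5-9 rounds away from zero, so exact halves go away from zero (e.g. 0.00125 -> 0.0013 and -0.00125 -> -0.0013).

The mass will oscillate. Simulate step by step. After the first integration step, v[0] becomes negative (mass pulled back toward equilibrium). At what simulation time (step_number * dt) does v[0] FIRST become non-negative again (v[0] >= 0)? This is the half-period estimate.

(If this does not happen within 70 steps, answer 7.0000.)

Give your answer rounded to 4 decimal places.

Step 0: x=[8.8000] v=[0.0000]
Step 1: x=[8.7761] v=[-0.2389]
Step 2: x=[8.7289] v=[-0.4721]
Step 3: x=[8.6595] v=[-0.6940]
Step 4: x=[8.5696] v=[-0.8993]
Step 5: x=[8.4613] v=[-1.0832]
Step 6: x=[8.3372] v=[-1.2412]
Step 7: x=[8.2003] v=[-1.3695]
Step 8: x=[8.0538] v=[-1.4651]
Step 9: x=[7.9012] v=[-1.5257]
Step 10: x=[7.7462] v=[-1.5499]
Step 11: x=[7.5925] v=[-1.5371]
Step 12: x=[7.4438] v=[-1.4875]
Step 13: x=[7.3036] v=[-1.4024]
Step 14: x=[7.1752] v=[-1.2838]
Step 15: x=[7.0618] v=[-1.1345]
Step 16: x=[6.9660] v=[-0.9582]
Step 17: x=[6.8901] v=[-0.7590]
Step 18: x=[6.8359] v=[-0.5416]
Step 19: x=[6.8048] v=[-0.3113]
Step 20: x=[6.7974] v=[-0.0736]
Step 21: x=[6.8140] v=[0.1659]
First v>=0 after going negative at step 21, time=2.1000

Answer: 2.1000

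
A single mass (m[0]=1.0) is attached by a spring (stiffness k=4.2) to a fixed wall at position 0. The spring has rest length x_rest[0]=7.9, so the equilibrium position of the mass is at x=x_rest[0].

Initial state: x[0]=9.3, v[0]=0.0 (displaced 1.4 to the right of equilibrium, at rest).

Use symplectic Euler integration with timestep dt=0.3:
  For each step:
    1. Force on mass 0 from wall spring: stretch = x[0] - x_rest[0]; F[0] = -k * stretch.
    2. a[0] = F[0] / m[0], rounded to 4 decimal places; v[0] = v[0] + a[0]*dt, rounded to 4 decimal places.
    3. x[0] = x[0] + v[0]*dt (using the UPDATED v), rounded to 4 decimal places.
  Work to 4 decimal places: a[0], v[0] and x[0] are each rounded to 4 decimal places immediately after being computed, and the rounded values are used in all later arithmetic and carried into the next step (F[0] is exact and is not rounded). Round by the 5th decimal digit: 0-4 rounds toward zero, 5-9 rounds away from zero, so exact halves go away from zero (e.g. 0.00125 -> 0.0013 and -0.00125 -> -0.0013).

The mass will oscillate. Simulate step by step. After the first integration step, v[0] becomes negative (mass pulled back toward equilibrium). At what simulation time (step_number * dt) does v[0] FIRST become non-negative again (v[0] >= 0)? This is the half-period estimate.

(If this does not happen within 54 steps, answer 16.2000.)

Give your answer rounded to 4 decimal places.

Step 0: x=[9.3000] v=[0.0000]
Step 1: x=[8.7708] v=[-1.7640]
Step 2: x=[7.9124] v=[-2.8612]
Step 3: x=[7.0494] v=[-2.8768]
Step 4: x=[6.5079] v=[-1.8051]
Step 5: x=[6.4926] v=[-0.0511]
Step 6: x=[7.0093] v=[1.7222]
First v>=0 after going negative at step 6, time=1.8000

Answer: 1.8000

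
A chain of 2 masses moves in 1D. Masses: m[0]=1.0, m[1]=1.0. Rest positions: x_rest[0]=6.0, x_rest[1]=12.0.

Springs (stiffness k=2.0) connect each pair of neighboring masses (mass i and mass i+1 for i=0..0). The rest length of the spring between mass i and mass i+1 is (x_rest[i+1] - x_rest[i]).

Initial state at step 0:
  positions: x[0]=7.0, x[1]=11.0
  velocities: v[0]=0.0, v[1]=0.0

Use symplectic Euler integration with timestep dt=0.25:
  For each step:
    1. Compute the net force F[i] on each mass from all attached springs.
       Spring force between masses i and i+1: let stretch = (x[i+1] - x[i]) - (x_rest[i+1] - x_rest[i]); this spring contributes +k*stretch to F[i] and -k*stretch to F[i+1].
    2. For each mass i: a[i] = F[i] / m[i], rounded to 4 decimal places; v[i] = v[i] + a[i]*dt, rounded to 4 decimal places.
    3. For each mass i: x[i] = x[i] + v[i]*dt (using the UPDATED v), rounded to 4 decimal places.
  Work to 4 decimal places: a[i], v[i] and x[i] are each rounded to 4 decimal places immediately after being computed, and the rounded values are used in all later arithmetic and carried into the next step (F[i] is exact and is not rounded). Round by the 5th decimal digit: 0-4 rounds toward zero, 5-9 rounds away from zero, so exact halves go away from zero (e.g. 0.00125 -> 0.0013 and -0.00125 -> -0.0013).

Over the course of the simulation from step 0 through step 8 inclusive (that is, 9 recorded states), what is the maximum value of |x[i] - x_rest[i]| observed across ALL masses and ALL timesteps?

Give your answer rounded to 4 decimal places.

Answer: 1.0223

Derivation:
Step 0: x=[7.0000 11.0000] v=[0.0000 0.0000]
Step 1: x=[6.7500 11.2500] v=[-1.0000 1.0000]
Step 2: x=[6.3125 11.6875] v=[-1.7500 1.7500]
Step 3: x=[5.7969 12.2031] v=[-2.0625 2.0625]
Step 4: x=[5.3321 12.6680] v=[-1.8594 1.8594]
Step 5: x=[5.0342 12.9659] v=[-1.1915 1.1915]
Step 6: x=[4.9778 13.0223] v=[-0.2257 0.2257]
Step 7: x=[5.1770 12.8232] v=[0.7966 -0.7966]
Step 8: x=[5.5819 12.4183] v=[1.6197 -1.6197]
Max displacement = 1.0223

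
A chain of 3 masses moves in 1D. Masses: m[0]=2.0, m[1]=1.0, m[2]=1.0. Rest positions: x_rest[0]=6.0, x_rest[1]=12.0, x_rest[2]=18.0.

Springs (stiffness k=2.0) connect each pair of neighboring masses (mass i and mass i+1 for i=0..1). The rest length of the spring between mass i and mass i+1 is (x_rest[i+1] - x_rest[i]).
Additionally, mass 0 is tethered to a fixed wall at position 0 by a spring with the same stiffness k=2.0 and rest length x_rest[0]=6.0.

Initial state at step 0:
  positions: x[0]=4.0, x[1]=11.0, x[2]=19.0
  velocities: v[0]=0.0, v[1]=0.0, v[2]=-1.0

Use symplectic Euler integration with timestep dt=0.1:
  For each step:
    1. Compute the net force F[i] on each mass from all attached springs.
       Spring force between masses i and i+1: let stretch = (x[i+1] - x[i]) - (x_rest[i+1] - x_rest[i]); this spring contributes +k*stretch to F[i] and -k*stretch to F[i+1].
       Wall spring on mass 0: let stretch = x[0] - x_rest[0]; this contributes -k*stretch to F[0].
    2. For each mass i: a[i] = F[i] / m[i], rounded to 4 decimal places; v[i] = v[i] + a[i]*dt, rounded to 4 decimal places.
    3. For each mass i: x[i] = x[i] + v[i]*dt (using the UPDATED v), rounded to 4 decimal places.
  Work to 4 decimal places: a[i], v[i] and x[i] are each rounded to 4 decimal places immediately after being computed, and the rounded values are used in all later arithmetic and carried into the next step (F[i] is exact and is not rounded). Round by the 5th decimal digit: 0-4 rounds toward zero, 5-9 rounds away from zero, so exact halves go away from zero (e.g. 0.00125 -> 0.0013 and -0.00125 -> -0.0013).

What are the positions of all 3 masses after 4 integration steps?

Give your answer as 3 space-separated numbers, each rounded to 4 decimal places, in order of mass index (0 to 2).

Step 0: x=[4.0000 11.0000 19.0000] v=[0.0000 0.0000 -1.0000]
Step 1: x=[4.0300 11.0200 18.8600] v=[0.3000 0.2000 -1.4000]
Step 2: x=[4.0896 11.0570 18.6832] v=[0.5960 0.3700 -1.7680]
Step 3: x=[4.1780 11.1072 18.4739] v=[0.8838 0.5018 -2.0932]
Step 4: x=[4.2939 11.1661 18.2373] v=[1.1589 0.5893 -2.3665]

Answer: 4.2939 11.1661 18.2373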